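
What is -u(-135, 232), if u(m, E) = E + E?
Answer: -464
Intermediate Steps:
u(m, E) = 2*E
-u(-135, 232) = -2*232 = -1*464 = -464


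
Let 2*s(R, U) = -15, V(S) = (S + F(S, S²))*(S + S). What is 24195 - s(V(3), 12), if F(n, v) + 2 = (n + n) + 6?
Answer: 48405/2 ≈ 24203.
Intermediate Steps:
F(n, v) = 4 + 2*n (F(n, v) = -2 + ((n + n) + 6) = -2 + (2*n + 6) = -2 + (6 + 2*n) = 4 + 2*n)
V(S) = 2*S*(4 + 3*S) (V(S) = (S + (4 + 2*S))*(S + S) = (4 + 3*S)*(2*S) = 2*S*(4 + 3*S))
s(R, U) = -15/2 (s(R, U) = (½)*(-15) = -15/2)
24195 - s(V(3), 12) = 24195 - 1*(-15/2) = 24195 + 15/2 = 48405/2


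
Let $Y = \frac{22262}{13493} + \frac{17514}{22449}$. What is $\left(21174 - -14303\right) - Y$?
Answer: $\frac{511685799869}{14424017} \approx 35475.0$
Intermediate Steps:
$Y = \frac{35051240}{14424017}$ ($Y = 22262 \cdot \frac{1}{13493} + 17514 \cdot \frac{1}{22449} = \frac{22262}{13493} + \frac{834}{1069} = \frac{35051240}{14424017} \approx 2.4301$)
$\left(21174 - -14303\right) - Y = \left(21174 - -14303\right) - \frac{35051240}{14424017} = \left(21174 + 14303\right) - \frac{35051240}{14424017} = 35477 - \frac{35051240}{14424017} = \frac{511685799869}{14424017}$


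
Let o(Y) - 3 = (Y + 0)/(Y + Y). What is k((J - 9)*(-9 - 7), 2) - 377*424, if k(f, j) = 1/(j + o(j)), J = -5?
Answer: -1758326/11 ≈ -1.5985e+5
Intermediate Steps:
o(Y) = 7/2 (o(Y) = 3 + (Y + 0)/(Y + Y) = 3 + Y/((2*Y)) = 3 + Y*(1/(2*Y)) = 3 + ½ = 7/2)
k(f, j) = 1/(7/2 + j) (k(f, j) = 1/(j + 7/2) = 1/(7/2 + j))
k((J - 9)*(-9 - 7), 2) - 377*424 = 2/(7 + 2*2) - 377*424 = 2/(7 + 4) - 159848 = 2/11 - 159848 = -1758326/11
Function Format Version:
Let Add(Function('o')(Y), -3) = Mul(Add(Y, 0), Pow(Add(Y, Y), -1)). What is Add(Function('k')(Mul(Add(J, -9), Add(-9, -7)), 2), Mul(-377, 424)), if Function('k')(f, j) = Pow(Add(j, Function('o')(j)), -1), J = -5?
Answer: Rational(-1758326, 11) ≈ -1.5985e+5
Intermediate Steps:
Function('o')(Y) = Rational(7, 2) (Function('o')(Y) = Add(3, Mul(Add(Y, 0), Pow(Add(Y, Y), -1))) = Add(3, Mul(Y, Pow(Mul(2, Y), -1))) = Add(3, Mul(Y, Mul(Rational(1, 2), Pow(Y, -1)))) = Add(3, Rational(1, 2)) = Rational(7, 2))
Function('k')(f, j) = Pow(Add(Rational(7, 2), j), -1) (Function('k')(f, j) = Pow(Add(j, Rational(7, 2)), -1) = Pow(Add(Rational(7, 2), j), -1))
Add(Function('k')(Mul(Add(J, -9), Add(-9, -7)), 2), Mul(-377, 424)) = Add(Mul(2, Pow(Add(7, Mul(2, 2)), -1)), Mul(-377, 424)) = Add(Mul(2, Pow(Add(7, 4), -1)), -159848) = Add(Mul(2, Pow(11, -1)), -159848) = Add(Mul(2, Rational(1, 11)), -159848) = Add(Rational(2, 11), -159848) = Rational(-1758326, 11)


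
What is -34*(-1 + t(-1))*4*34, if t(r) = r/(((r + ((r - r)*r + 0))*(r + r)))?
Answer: 6936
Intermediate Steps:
t(r) = 1/(2*r) (t(r) = r/(((r + (0*r + 0))*(2*r))) = r/(((r + (0 + 0))*(2*r))) = r/(((r + 0)*(2*r))) = r/((r*(2*r))) = r/((2*r²)) = r*(1/(2*r²)) = 1/(2*r))
-34*(-1 + t(-1))*4*34 = -34*(-1 + (½)/(-1))*4*34 = -34*(-1 + (½)*(-1))*4*34 = -34*(-1 - ½)*4*34 = -(-51)*4*34 = -34*(-6)*34 = 204*34 = 6936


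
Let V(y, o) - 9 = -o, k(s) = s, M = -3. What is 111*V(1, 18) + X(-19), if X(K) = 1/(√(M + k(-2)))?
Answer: -999 - I*√5/5 ≈ -999.0 - 0.44721*I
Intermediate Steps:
V(y, o) = 9 - o
X(K) = -I*√5/5 (X(K) = 1/(√(-3 - 2)) = 1/(√(-5)) = 1/(I*√5) = -I*√5/5)
111*V(1, 18) + X(-19) = 111*(9 - 1*18) - I*√5/5 = 111*(9 - 18) - I*√5/5 = 111*(-9) - I*√5/5 = -999 - I*√5/5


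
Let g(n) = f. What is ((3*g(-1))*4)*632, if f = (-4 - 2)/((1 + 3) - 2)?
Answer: -22752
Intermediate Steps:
f = -3 (f = -6/(4 - 2) = -6/2 = -6*1/2 = -3)
g(n) = -3
((3*g(-1))*4)*632 = ((3*(-3))*4)*632 = -9*4*632 = -36*632 = -22752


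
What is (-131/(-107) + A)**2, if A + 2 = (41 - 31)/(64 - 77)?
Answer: 4618201/1934881 ≈ 2.3868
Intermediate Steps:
A = -36/13 (A = -2 + (41 - 31)/(64 - 77) = -2 + 10/(-13) = -2 + 10*(-1/13) = -2 - 10/13 = -36/13 ≈ -2.7692)
(-131/(-107) + A)**2 = (-131/(-107) - 36/13)**2 = (-131*(-1/107) - 36/13)**2 = (131/107 - 36/13)**2 = (-2149/1391)**2 = 4618201/1934881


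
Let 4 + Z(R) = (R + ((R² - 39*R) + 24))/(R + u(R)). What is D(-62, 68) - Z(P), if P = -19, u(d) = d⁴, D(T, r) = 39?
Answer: 207477/4826 ≈ 42.992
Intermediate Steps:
Z(R) = -4 + (24 + R² - 38*R)/(R + R⁴) (Z(R) = -4 + (R + ((R² - 39*R) + 24))/(R + R⁴) = -4 + (R + (24 + R² - 39*R))/(R + R⁴) = -4 + (24 + R² - 38*R)/(R + R⁴))
D(-62, 68) - Z(P) = 39 - (24 + (-19)² - 42*(-19) - 4*(-19)⁴)/(-19 + (-19)⁴) = 39 - (24 + 361 + 798 - 4*130321)/(-19 + 130321) = 39 - (24 + 361 + 798 - 521284)/130302 = 39 - (-520101)/130302 = 39 - 1*(-19263/4826) = 39 + 19263/4826 = 207477/4826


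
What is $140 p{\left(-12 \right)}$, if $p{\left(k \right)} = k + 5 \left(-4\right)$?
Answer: $-4480$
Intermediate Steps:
$p{\left(k \right)} = -20 + k$ ($p{\left(k \right)} = k - 20 = -20 + k$)
$140 p{\left(-12 \right)} = 140 \left(-20 - 12\right) = 140 \left(-32\right) = -4480$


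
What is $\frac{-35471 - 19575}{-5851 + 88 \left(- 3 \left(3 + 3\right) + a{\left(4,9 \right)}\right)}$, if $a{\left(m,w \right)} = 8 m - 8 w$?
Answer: $\frac{55046}{10955} \approx 5.0247$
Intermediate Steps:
$a{\left(m,w \right)} = - 8 w + 8 m$
$\frac{-35471 - 19575}{-5851 + 88 \left(- 3 \left(3 + 3\right) + a{\left(4,9 \right)}\right)} = \frac{-35471 - 19575}{-5851 + 88 \left(- 3 \left(3 + 3\right) + \left(\left(-8\right) 9 + 8 \cdot 4\right)\right)} = - \frac{55046}{-5851 + 88 \left(\left(-3\right) 6 + \left(-72 + 32\right)\right)} = - \frac{55046}{-5851 + 88 \left(-18 - 40\right)} = - \frac{55046}{-5851 + 88 \left(-58\right)} = - \frac{55046}{-5851 - 5104} = - \frac{55046}{-10955} = \left(-55046\right) \left(- \frac{1}{10955}\right) = \frac{55046}{10955}$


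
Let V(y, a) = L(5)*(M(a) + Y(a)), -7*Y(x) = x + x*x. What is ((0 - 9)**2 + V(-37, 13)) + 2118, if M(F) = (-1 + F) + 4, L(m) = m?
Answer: 2149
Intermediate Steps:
Y(x) = -x/7 - x**2/7 (Y(x) = -(x + x*x)/7 = -(x + x**2)/7 = -x/7 - x**2/7)
M(F) = 3 + F
V(y, a) = 15 + 5*a - 5*a*(1 + a)/7 (V(y, a) = 5*((3 + a) - a*(1 + a)/7) = 5*(3 + a - a*(1 + a)/7) = 15 + 5*a - 5*a*(1 + a)/7)
((0 - 9)**2 + V(-37, 13)) + 2118 = ((0 - 9)**2 + (15 - 5/7*13**2 + (30/7)*13)) + 2118 = ((-9)**2 + (15 - 5/7*169 + 390/7)) + 2118 = (81 + (15 - 845/7 + 390/7)) + 2118 = (81 - 50) + 2118 = 31 + 2118 = 2149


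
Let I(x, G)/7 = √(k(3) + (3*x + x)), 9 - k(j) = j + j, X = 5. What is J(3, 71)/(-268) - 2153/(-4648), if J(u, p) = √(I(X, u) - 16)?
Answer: 2153/4648 - √(-16 + 7*√23)/268 ≈ 0.44757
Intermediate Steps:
k(j) = 9 - 2*j (k(j) = 9 - (j + j) = 9 - 2*j)
I(x, G) = 7*√(3 + 4*x) (I(x, G) = 7*√((9 - 2*3) + (3*x + x)) = 7*√((9 - 6) + 4*x) = 7*√(3 + 4*x))
J(u, p) = √(-16 + 7*√23) (J(u, p) = √(7*√(3 + 4*5) - 16) = √(7*√(3 + 20) - 16) = √(7*√23 - 16) = √(-16 + 7*√23))
J(3, 71)/(-268) - 2153/(-4648) = √(-16 + 7*√23)/(-268) - 2153/(-4648) = √(-16 + 7*√23)*(-1/268) - 2153*(-1/4648) = -√(-16 + 7*√23)/268 + 2153/4648 = 2153/4648 - √(-16 + 7*√23)/268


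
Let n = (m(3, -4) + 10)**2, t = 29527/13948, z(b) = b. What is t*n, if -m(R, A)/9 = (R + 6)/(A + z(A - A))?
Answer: 39300437/20288 ≈ 1937.1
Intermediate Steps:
t = 29527/13948 (t = 29527*(1/13948) = 29527/13948 ≈ 2.1169)
m(R, A) = -9*(6 + R)/A (m(R, A) = -9*(R + 6)/(A + (A - A)) = -9*(6 + R)/(A + 0) = -9*(6 + R)/A)
n = 14641/16 (n = (9*(-6 - 1*3)/(-4) + 10)**2 = (9*(-1/4)*(-6 - 3) + 10)**2 = (9*(-1/4)*(-9) + 10)**2 = (81/4 + 10)**2 = (121/4)**2 = 14641/16 ≈ 915.06)
t*n = (29527/13948)*(14641/16) = 39300437/20288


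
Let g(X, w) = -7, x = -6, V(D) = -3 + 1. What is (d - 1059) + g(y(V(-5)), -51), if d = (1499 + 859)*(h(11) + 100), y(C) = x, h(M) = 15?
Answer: 270104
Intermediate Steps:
V(D) = -2
y(C) = -6
d = 271170 (d = (1499 + 859)*(15 + 100) = 2358*115 = 271170)
(d - 1059) + g(y(V(-5)), -51) = (271170 - 1059) - 7 = 270111 - 7 = 270104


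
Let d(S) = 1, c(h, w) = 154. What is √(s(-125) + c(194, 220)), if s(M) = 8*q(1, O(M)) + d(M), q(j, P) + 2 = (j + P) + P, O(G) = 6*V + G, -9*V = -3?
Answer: I*√1821 ≈ 42.673*I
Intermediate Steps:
V = ⅓ (V = -⅑*(-3) = ⅓ ≈ 0.33333)
O(G) = 2 + G (O(G) = 6*(⅓) + G = 2 + G)
q(j, P) = -2 + j + 2*P (q(j, P) = -2 + ((j + P) + P) = -2 + ((P + j) + P) = -2 + (j + 2*P) = -2 + j + 2*P)
s(M) = 25 + 16*M (s(M) = 8*(-2 + 1 + 2*(2 + M)) + 1 = 8*(-2 + 1 + (4 + 2*M)) + 1 = 8*(3 + 2*M) + 1 = (24 + 16*M) + 1 = 25 + 16*M)
√(s(-125) + c(194, 220)) = √((25 + 16*(-125)) + 154) = √((25 - 2000) + 154) = √(-1975 + 154) = √(-1821) = I*√1821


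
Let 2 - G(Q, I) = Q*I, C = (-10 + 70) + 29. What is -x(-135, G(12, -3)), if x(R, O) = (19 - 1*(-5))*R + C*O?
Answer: -142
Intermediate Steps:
C = 89 (C = 60 + 29 = 89)
G(Q, I) = 2 - I*Q (G(Q, I) = 2 - Q*I = 2 - I*Q)
x(R, O) = 24*R + 89*O (x(R, O) = (19 - 1*(-5))*R + 89*O = (19 + 5)*R + 89*O = 24*R + 89*O)
-x(-135, G(12, -3)) = -(24*(-135) + 89*(2 - 1*(-3)*12)) = -(-3240 + 89*(2 + 36)) = -(-3240 + 89*38) = -(-3240 + 3382) = -1*142 = -142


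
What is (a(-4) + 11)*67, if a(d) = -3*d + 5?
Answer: 1876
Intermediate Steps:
a(d) = 5 - 3*d
(a(-4) + 11)*67 = ((5 - 3*(-4)) + 11)*67 = ((5 + 12) + 11)*67 = (17 + 11)*67 = 28*67 = 1876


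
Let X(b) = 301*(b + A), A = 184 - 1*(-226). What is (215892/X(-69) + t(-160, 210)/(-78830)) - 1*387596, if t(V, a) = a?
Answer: -313609589365613/809119003 ≈ -3.8759e+5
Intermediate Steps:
A = 410 (A = 184 + 226 = 410)
X(b) = 123410 + 301*b (X(b) = 301*(b + 410) = 301*(410 + b) = 123410 + 301*b)
(215892/X(-69) + t(-160, 210)/(-78830)) - 1*387596 = (215892/(123410 + 301*(-69)) + 210/(-78830)) - 1*387596 = (215892/(123410 - 20769) + 210*(-1/78830)) - 387596 = (215892/102641 - 21/7883) - 387596 = 1699721175/809119003 - 387596 = -313609589365613/809119003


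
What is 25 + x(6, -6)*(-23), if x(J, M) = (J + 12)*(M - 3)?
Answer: 3751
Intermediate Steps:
x(J, M) = (-3 + M)*(12 + J) (x(J, M) = (12 + J)*(-3 + M) = (-3 + M)*(12 + J))
25 + x(6, -6)*(-23) = 25 + (-36 - 3*6 + 12*(-6) + 6*(-6))*(-23) = 25 + (-36 - 18 - 72 - 36)*(-23) = 25 - 162*(-23) = 25 + 3726 = 3751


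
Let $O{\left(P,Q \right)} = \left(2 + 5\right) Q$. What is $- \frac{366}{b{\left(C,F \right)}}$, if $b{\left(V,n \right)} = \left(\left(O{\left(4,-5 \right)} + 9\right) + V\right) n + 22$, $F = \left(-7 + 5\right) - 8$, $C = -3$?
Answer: $- \frac{61}{52} \approx -1.1731$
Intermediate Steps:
$O{\left(P,Q \right)} = 7 Q$
$F = -10$ ($F = -2 - 8 = -10$)
$b{\left(V,n \right)} = 22 + n \left(-26 + V\right)$ ($b{\left(V,n \right)} = \left(\left(7 \left(-5\right) + 9\right) + V\right) n + 22 = \left(\left(-35 + 9\right) + V\right) n + 22 = \left(-26 + V\right) n + 22 = n \left(-26 + V\right) + 22 = 22 + n \left(-26 + V\right)$)
$- \frac{366}{b{\left(C,F \right)}} = - \frac{366}{22 - -260 - -30} = - \frac{366}{22 + 260 + 30} = - \frac{366}{312} = \left(-366\right) \frac{1}{312} = - \frac{61}{52}$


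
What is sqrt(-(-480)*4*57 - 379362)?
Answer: I*sqrt(269922) ≈ 519.54*I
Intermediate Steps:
sqrt(-(-480)*4*57 - 379362) = sqrt(-40*(-48)*57 - 379362) = sqrt(1920*57 - 379362) = sqrt(109440 - 379362) = sqrt(-269922) = I*sqrt(269922)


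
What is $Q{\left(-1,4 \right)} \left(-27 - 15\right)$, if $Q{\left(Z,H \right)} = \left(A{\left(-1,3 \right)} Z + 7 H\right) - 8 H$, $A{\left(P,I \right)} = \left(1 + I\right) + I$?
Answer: $462$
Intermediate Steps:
$A{\left(P,I \right)} = 1 + 2 I$
$Q{\left(Z,H \right)} = - H + 7 Z$ ($Q{\left(Z,H \right)} = \left(\left(1 + 2 \cdot 3\right) Z + 7 H\right) - 8 H = \left(\left(1 + 6\right) Z + 7 H\right) - 8 H = \left(7 Z + 7 H\right) - 8 H = \left(7 H + 7 Z\right) - 8 H = - H + 7 Z$)
$Q{\left(-1,4 \right)} \left(-27 - 15\right) = \left(\left(-1\right) 4 + 7 \left(-1\right)\right) \left(-27 - 15\right) = \left(-4 - 7\right) \left(-42\right) = \left(-11\right) \left(-42\right) = 462$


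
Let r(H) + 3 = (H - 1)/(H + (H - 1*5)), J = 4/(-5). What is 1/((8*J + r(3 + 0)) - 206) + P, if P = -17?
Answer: -18144/1067 ≈ -17.005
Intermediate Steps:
J = -⅘ (J = 4*(-⅕) = -⅘ ≈ -0.80000)
r(H) = -3 + (-1 + H)/(-5 + 2*H) (r(H) = -3 + (H - 1)/(H + (H - 1*5)) = -3 + (-1 + H)/(H + (H - 5)) = -3 + (-1 + H)/(H + (-5 + H)) = -3 + (-1 + H)/(-5 + 2*H))
1/((8*J + r(3 + 0)) - 206) + P = 1/((8*(-⅘) + (14 - 5*(3 + 0))/(-5 + 2*(3 + 0))) - 206) - 17 = 1/((-32/5 + (14 - 5*3)/(-5 + 2*3)) - 206) - 17 = 1/((-32/5 + (14 - 15)/(-5 + 6)) - 206) - 17 = 1/((-32/5 - 1/1) - 206) - 17 = 1/((-32/5 + 1*(-1)) - 206) - 17 = 1/((-32/5 - 1) - 206) - 17 = 1/(-37/5 - 206) - 17 = 1/(-1067/5) - 17 = -5/1067 - 17 = -18144/1067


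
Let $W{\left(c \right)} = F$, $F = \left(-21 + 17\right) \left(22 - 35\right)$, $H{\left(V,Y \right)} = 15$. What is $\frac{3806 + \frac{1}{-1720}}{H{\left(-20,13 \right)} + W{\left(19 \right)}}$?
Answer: $\frac{6546319}{115240} \approx 56.806$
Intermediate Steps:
$F = 52$ ($F = \left(-4\right) \left(-13\right) = 52$)
$W{\left(c \right)} = 52$
$\frac{3806 + \frac{1}{-1720}}{H{\left(-20,13 \right)} + W{\left(19 \right)}} = \frac{3806 + \frac{1}{-1720}}{15 + 52} = \frac{3806 - \frac{1}{1720}}{67} = \frac{6546319}{1720} \cdot \frac{1}{67} = \frac{6546319}{115240}$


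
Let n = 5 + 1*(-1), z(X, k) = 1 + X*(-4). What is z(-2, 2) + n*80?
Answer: 329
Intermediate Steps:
z(X, k) = 1 - 4*X
n = 4 (n = 5 - 1 = 4)
z(-2, 2) + n*80 = (1 - 4*(-2)) + 4*80 = (1 + 8) + 320 = 9 + 320 = 329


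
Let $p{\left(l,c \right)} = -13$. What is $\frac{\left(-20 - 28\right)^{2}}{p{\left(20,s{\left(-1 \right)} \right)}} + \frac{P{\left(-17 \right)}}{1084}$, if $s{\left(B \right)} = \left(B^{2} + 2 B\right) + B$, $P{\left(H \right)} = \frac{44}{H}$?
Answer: $- \frac{10614671}{59891} \approx -177.23$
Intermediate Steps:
$s{\left(B \right)} = B^{2} + 3 B$
$\frac{\left(-20 - 28\right)^{2}}{p{\left(20,s{\left(-1 \right)} \right)}} + \frac{P{\left(-17 \right)}}{1084} = \frac{\left(-20 - 28\right)^{2}}{-13} + \frac{44 \frac{1}{-17}}{1084} = \left(-48\right)^{2} \left(- \frac{1}{13}\right) + 44 \left(- \frac{1}{17}\right) \frac{1}{1084} = 2304 \left(- \frac{1}{13}\right) - \frac{11}{4607} = - \frac{2304}{13} - \frac{11}{4607} = - \frac{10614671}{59891}$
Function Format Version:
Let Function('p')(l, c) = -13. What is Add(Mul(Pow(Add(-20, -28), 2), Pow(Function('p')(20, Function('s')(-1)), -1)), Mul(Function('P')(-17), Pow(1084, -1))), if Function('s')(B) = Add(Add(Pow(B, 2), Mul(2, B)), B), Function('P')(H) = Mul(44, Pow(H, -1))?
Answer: Rational(-10614671, 59891) ≈ -177.23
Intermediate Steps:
Function('s')(B) = Add(Pow(B, 2), Mul(3, B))
Add(Mul(Pow(Add(-20, -28), 2), Pow(Function('p')(20, Function('s')(-1)), -1)), Mul(Function('P')(-17), Pow(1084, -1))) = Add(Mul(Pow(Add(-20, -28), 2), Pow(-13, -1)), Mul(Mul(44, Pow(-17, -1)), Pow(1084, -1))) = Add(Mul(Pow(-48, 2), Rational(-1, 13)), Mul(Mul(44, Rational(-1, 17)), Rational(1, 1084))) = Add(Mul(2304, Rational(-1, 13)), Mul(Rational(-44, 17), Rational(1, 1084))) = Add(Rational(-2304, 13), Rational(-11, 4607)) = Rational(-10614671, 59891)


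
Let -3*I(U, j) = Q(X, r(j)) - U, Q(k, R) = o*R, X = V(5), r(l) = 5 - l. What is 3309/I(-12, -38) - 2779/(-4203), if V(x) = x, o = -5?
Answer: 42287318/853209 ≈ 49.563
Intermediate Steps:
X = 5
Q(k, R) = -5*R
I(U, j) = 25/3 - 5*j/3 + U/3 (I(U, j) = -(-5*(5 - j) - U)/3 = -((-25 + 5*j) - U)/3 = -(-25 - U + 5*j)/3 = 25/3 - 5*j/3 + U/3)
3309/I(-12, -38) - 2779/(-4203) = 3309/(25/3 - 5/3*(-38) + (⅓)*(-12)) - 2779/(-4203) = 3309/(25/3 + 190/3 - 4) - 2779*(-1/4203) = 3309/(203/3) + 2779/4203 = 3309*(3/203) + 2779/4203 = 9927/203 + 2779/4203 = 42287318/853209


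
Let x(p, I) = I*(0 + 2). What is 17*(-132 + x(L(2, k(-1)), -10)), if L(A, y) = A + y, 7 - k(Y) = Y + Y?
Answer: -2584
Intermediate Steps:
k(Y) = 7 - 2*Y (k(Y) = 7 - (Y + Y) = 7 - 2*Y)
x(p, I) = 2*I (x(p, I) = I*2 = 2*I)
17*(-132 + x(L(2, k(-1)), -10)) = 17*(-132 + 2*(-10)) = 17*(-132 - 20) = 17*(-152) = -2584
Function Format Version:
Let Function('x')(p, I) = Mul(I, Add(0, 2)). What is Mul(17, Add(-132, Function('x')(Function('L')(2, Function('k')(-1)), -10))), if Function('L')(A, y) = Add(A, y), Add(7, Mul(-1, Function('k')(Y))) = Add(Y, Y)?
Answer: -2584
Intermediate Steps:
Function('k')(Y) = Add(7, Mul(-2, Y)) (Function('k')(Y) = Add(7, Mul(-1, Add(Y, Y))) = Add(7, Mul(-1, Mul(2, Y))) = Add(7, Mul(-2, Y)))
Function('x')(p, I) = Mul(2, I) (Function('x')(p, I) = Mul(I, 2) = Mul(2, I))
Mul(17, Add(-132, Function('x')(Function('L')(2, Function('k')(-1)), -10))) = Mul(17, Add(-132, Mul(2, -10))) = Mul(17, Add(-132, -20)) = Mul(17, -152) = -2584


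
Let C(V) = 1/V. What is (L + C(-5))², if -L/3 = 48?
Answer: 519841/25 ≈ 20794.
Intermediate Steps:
L = -144 (L = -3*48 = -144)
(L + C(-5))² = (-144 + 1/(-5))² = (-144 - ⅕)² = (-721/5)² = 519841/25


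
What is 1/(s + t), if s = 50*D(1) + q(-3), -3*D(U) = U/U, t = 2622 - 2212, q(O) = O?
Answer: 3/1171 ≈ 0.0025619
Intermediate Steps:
t = 410
D(U) = -⅓ (D(U) = -U/(3*U) = -⅓*1 = -⅓)
s = -59/3 (s = 50*(-⅓) - 3 = -50/3 - 3 = -59/3 ≈ -19.667)
1/(s + t) = 1/(-59/3 + 410) = 1/(1171/3) = 3/1171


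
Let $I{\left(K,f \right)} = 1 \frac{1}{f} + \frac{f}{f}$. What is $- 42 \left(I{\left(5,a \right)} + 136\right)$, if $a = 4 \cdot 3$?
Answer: $- \frac{11515}{2} \approx -5757.5$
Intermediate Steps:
$a = 12$
$I{\left(K,f \right)} = 1 + \frac{1}{f}$ ($I{\left(K,f \right)} = \frac{1}{f} + 1 = 1 + \frac{1}{f}$)
$- 42 \left(I{\left(5,a \right)} + 136\right) = - 42 \left(\frac{1 + 12}{12} + 136\right) = - 42 \left(\frac{1}{12} \cdot 13 + 136\right) = - 42 \left(\frac{13}{12} + 136\right) = \left(-42\right) \frac{1645}{12} = - \frac{11515}{2}$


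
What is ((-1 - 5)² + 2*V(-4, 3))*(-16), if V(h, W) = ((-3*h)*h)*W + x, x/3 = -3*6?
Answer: 5760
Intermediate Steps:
x = -54 (x = 3*(-3*6) = 3*(-18) = -54)
V(h, W) = -54 - 3*W*h² (V(h, W) = ((-3*h)*h)*W - 54 = (-3*h²)*W - 54 = -3*W*h² - 54 = -54 - 3*W*h²)
((-1 - 5)² + 2*V(-4, 3))*(-16) = ((-1 - 5)² + 2*(-54 - 3*3*(-4)²))*(-16) = ((-6)² + 2*(-54 - 3*3*16))*(-16) = (36 + 2*(-54 - 144))*(-16) = (36 + 2*(-198))*(-16) = (36 - 396)*(-16) = -360*(-16) = 5760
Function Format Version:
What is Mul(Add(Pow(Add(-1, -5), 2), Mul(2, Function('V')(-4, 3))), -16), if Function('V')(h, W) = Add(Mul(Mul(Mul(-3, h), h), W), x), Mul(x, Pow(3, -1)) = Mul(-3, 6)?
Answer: 5760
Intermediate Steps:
x = -54 (x = Mul(3, Mul(-3, 6)) = Mul(3, -18) = -54)
Function('V')(h, W) = Add(-54, Mul(-3, W, Pow(h, 2))) (Function('V')(h, W) = Add(Mul(Mul(Mul(-3, h), h), W), -54) = Add(Mul(Mul(-3, Pow(h, 2)), W), -54) = Add(Mul(-3, W, Pow(h, 2)), -54) = Add(-54, Mul(-3, W, Pow(h, 2))))
Mul(Add(Pow(Add(-1, -5), 2), Mul(2, Function('V')(-4, 3))), -16) = Mul(Add(Pow(Add(-1, -5), 2), Mul(2, Add(-54, Mul(-3, 3, Pow(-4, 2))))), -16) = Mul(Add(Pow(-6, 2), Mul(2, Add(-54, Mul(-3, 3, 16)))), -16) = Mul(Add(36, Mul(2, Add(-54, -144))), -16) = Mul(Add(36, Mul(2, -198)), -16) = Mul(Add(36, -396), -16) = Mul(-360, -16) = 5760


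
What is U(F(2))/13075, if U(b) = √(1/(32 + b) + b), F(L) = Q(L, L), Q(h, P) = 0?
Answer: √2/104600 ≈ 1.3520e-5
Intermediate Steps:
F(L) = 0
U(b) = √(b + 1/(32 + b))
U(F(2))/13075 = √((1 + 0*(32 + 0))/(32 + 0))/13075 = √((1 + 0*32)/32)*(1/13075) = √((1 + 0)/32)*(1/13075) = √((1/32)*1)*(1/13075) = √(1/32)*(1/13075) = (√2/8)*(1/13075) = √2/104600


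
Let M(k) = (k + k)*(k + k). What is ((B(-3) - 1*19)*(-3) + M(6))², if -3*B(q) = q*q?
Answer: 44100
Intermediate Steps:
B(q) = -q²/3 (B(q) = -q*q/3 = -q²/3)
M(k) = 4*k² (M(k) = (2*k)*(2*k) = 4*k²)
((B(-3) - 1*19)*(-3) + M(6))² = ((-⅓*(-3)² - 1*19)*(-3) + 4*6²)² = ((-⅓*9 - 19)*(-3) + 4*36)² = ((-3 - 19)*(-3) + 144)² = (-22*(-3) + 144)² = (66 + 144)² = 210² = 44100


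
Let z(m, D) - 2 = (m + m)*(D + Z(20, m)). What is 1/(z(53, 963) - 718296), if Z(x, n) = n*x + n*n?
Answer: -1/206102 ≈ -4.8520e-6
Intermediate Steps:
Z(x, n) = n² + n*x (Z(x, n) = n*x + n² = n² + n*x)
z(m, D) = 2 + 2*m*(D + m*(20 + m)) (z(m, D) = 2 + (m + m)*(D + m*(m + 20)) = 2 + (2*m)*(D + m*(20 + m)) = 2 + 2*m*(D + m*(20 + m)))
1/(z(53, 963) - 718296) = 1/((2 + 2*963*53 + 2*53²*(20 + 53)) - 718296) = 1/((2 + 102078 + 2*2809*73) - 718296) = 1/((2 + 102078 + 410114) - 718296) = 1/(512194 - 718296) = 1/(-206102) = -1/206102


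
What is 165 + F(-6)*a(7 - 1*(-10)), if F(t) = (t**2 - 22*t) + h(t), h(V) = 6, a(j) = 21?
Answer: 3819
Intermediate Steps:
F(t) = 6 + t**2 - 22*t (F(t) = (t**2 - 22*t) + 6 = 6 + t**2 - 22*t)
165 + F(-6)*a(7 - 1*(-10)) = 165 + (6 + (-6)**2 - 22*(-6))*21 = 165 + (6 + 36 + 132)*21 = 165 + 174*21 = 165 + 3654 = 3819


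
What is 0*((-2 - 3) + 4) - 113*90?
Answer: -10170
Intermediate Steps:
0*((-2 - 3) + 4) - 113*90 = 0*(-5 + 4) - 10170 = 0*(-1) - 10170 = 0 - 10170 = -10170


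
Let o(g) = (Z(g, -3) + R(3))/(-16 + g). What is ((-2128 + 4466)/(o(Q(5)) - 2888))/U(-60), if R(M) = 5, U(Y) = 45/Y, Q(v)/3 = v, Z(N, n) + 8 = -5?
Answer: 1169/1080 ≈ 1.0824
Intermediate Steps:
Z(N, n) = -13 (Z(N, n) = -8 - 5 = -13)
Q(v) = 3*v
o(g) = -8/(-16 + g) (o(g) = (-13 + 5)/(-16 + g) = -8/(-16 + g))
((-2128 + 4466)/(o(Q(5)) - 2888))/U(-60) = ((-2128 + 4466)/(-8/(-16 + 3*5) - 2888))/((45/(-60))) = (2338/(-8/(-16 + 15) - 2888))/((45*(-1/60))) = (2338/(-8/(-1) - 2888))/(-¾) = (2338/(-8*(-1) - 2888))*(-4/3) = (2338/(8 - 2888))*(-4/3) = (2338/(-2880))*(-4/3) = (2338*(-1/2880))*(-4/3) = -1169/1440*(-4/3) = 1169/1080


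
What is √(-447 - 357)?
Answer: 2*I*√201 ≈ 28.355*I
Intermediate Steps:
√(-447 - 357) = √(-804) = 2*I*√201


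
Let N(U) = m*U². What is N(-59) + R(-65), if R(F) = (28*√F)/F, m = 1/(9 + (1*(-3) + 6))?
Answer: 3481/12 - 28*I*√65/65 ≈ 290.08 - 3.473*I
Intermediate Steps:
m = 1/12 (m = 1/(9 + (-3 + 6)) = 1/(9 + 3) = 1/12 ≈ 0.083333)
N(U) = U²/12
R(F) = 28/√F
N(-59) + R(-65) = (1/12)*(-59)² + 28/√(-65) = (1/12)*3481 + 28*(-I*√65/65) = 3481/12 - 28*I*√65/65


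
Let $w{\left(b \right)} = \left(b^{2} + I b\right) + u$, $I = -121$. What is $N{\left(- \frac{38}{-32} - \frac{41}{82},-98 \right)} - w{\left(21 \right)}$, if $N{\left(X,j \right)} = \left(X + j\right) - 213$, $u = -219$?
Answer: $\frac{32139}{16} \approx 2008.7$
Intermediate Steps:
$w{\left(b \right)} = -219 + b^{2} - 121 b$ ($w{\left(b \right)} = \left(b^{2} - 121 b\right) - 219 = -219 + b^{2} - 121 b$)
$N{\left(X,j \right)} = -213 + X + j$
$N{\left(- \frac{38}{-32} - \frac{41}{82},-98 \right)} - w{\left(21 \right)} = \left(-213 - \left(\frac{1}{2} - \frac{19}{16}\right) - 98\right) - \left(-219 + 21^{2} - 2541\right) = \left(-213 - - \frac{11}{16} - 98\right) - \left(-219 + 441 - 2541\right) = \left(-213 + \left(\frac{19}{16} - \frac{1}{2}\right) - 98\right) - -2319 = \left(-213 + \frac{11}{16} - 98\right) + 2319 = - \frac{4965}{16} + 2319 = \frac{32139}{16}$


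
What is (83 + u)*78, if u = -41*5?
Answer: -9516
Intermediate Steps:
u = -205
(83 + u)*78 = (83 - 205)*78 = -122*78 = -9516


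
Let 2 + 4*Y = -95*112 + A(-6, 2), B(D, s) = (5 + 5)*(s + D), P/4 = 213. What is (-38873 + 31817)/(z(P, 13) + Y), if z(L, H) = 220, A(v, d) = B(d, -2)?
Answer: 4704/1627 ≈ 2.8912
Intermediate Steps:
P = 852 (P = 4*213 = 852)
B(D, s) = 10*D + 10*s (B(D, s) = 10*(D + s) = 10*D + 10*s)
A(v, d) = -20 + 10*d (A(v, d) = 10*d + 10*(-2) = 10*d - 20 = -20 + 10*d)
Y = -5321/2 (Y = -½ + (-95*112 + (-20 + 10*2))/4 = -½ + (-10640 + (-20 + 20))/4 = -½ + (-10640 + 0)/4 = -½ + (¼)*(-10640) = -½ - 2660 = -5321/2 ≈ -2660.5)
(-38873 + 31817)/(z(P, 13) + Y) = (-38873 + 31817)/(220 - 5321/2) = -7056/(-4881/2) = -7056*(-2/4881) = 4704/1627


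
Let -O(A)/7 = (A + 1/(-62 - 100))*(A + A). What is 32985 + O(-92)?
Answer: -6927035/81 ≈ -85519.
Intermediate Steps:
O(A) = -14*A*(-1/162 + A) (O(A) = -7*(A + 1/(-62 - 100))*(A + A) = -7*(A + 1/(-162))*2*A = -7*(A - 1/162)*2*A = -7*(-1/162 + A)*2*A = -14*A*(-1/162 + A))
32985 + O(-92) = 32985 + (7/81)*(-92)*(1 - 162*(-92)) = 32985 + (7/81)*(-92)*(1 + 14904) = 32985 + (7/81)*(-92)*14905 = 32985 - 9598820/81 = -6927035/81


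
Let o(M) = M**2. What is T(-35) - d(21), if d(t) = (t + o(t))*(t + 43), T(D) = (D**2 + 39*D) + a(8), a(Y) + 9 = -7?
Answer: -29724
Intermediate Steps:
a(Y) = -16 (a(Y) = -9 - 7 = -16)
T(D) = -16 + D**2 + 39*D (T(D) = (D**2 + 39*D) - 16 = -16 + D**2 + 39*D)
d(t) = (43 + t)*(t + t**2) (d(t) = (t + t**2)*(t + 43) = (t + t**2)*(43 + t) = (43 + t)*(t + t**2))
T(-35) - d(21) = (-16 + (-35)**2 + 39*(-35)) - 21*(43 + 21**2 + 44*21) = (-16 + 1225 - 1365) - 21*(43 + 441 + 924) = -156 - 21*1408 = -156 - 1*29568 = -156 - 29568 = -29724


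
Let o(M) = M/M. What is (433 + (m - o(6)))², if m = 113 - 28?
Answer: 267289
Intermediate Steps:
m = 85
o(M) = 1
(433 + (m - o(6)))² = (433 + (85 - 1*1))² = (433 + (85 - 1))² = (433 + 84)² = 517² = 267289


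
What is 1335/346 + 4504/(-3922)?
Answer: 1838743/678506 ≈ 2.7100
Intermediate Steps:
1335/346 + 4504/(-3922) = 1335*(1/346) + 4504*(-1/3922) = 1335/346 - 2252/1961 = 1838743/678506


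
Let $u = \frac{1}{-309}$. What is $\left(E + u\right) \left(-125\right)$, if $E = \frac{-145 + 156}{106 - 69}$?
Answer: $- \frac{420250}{11433} \approx -36.758$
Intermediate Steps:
$E = \frac{11}{37} \approx 0.2973$
$u = - \frac{1}{309} \approx -0.0032362$
$\left(E + u\right) \left(-125\right) = \left(\frac{11}{37} - \frac{1}{309}\right) \left(-125\right) = \frac{3362}{11433} \left(-125\right) = - \frac{420250}{11433}$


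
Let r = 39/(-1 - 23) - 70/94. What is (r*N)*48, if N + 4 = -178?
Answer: 972972/47 ≈ 20702.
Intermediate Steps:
N = -182 (N = -4 - 178 = -182)
r = -891/376 (r = 39/(-24) - 70*1/94 = 39*(-1/24) - 35/47 = -13/8 - 35/47 = -891/376 ≈ -2.3697)
(r*N)*48 = -891/376*(-182)*48 = (81081/188)*48 = 972972/47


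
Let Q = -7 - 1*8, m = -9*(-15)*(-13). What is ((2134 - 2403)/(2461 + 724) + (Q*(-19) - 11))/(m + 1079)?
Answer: -872421/2153060 ≈ -0.40520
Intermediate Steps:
m = -1755 (m = 135*(-13) = -1755)
Q = -15 (Q = -7 - 8 = -15)
((2134 - 2403)/(2461 + 724) + (Q*(-19) - 11))/(m + 1079) = ((2134 - 2403)/(2461 + 724) + (-15*(-19) - 11))/(-1755 + 1079) = (-269/3185 + (285 - 11))/(-676) = (-269*1/3185 + 274)*(-1/676) = (-269/3185 + 274)*(-1/676) = (872421/3185)*(-1/676) = -872421/2153060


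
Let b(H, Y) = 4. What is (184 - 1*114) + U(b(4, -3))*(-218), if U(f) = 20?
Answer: -4290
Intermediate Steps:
(184 - 1*114) + U(b(4, -3))*(-218) = (184 - 1*114) + 20*(-218) = (184 - 114) - 4360 = 70 - 4360 = -4290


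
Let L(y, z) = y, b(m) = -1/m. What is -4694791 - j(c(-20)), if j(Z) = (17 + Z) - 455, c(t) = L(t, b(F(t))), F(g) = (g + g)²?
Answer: -4694333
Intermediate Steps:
F(g) = 4*g² (F(g) = (2*g)² = 4*g²)
c(t) = t
j(Z) = -438 + Z
-4694791 - j(c(-20)) = -4694791 - (-438 - 20) = -4694791 - 1*(-458) = -4694791 + 458 = -4694333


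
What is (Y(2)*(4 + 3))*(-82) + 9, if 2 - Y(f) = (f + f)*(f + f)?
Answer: 8045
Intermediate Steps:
Y(f) = 2 - 4*f² (Y(f) = 2 - (f + f)*(f + f) = 2 - 2*f*2*f = 2 - 4*f²)
(Y(2)*(4 + 3))*(-82) + 9 = ((2 - 4*2²)*(4 + 3))*(-82) + 9 = ((2 - 4*4)*7)*(-82) + 9 = ((2 - 16)*7)*(-82) + 9 = -14*7*(-82) + 9 = -98*(-82) + 9 = 8036 + 9 = 8045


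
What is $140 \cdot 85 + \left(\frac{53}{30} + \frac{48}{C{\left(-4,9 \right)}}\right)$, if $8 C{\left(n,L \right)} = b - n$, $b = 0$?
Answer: $\frac{359933}{30} \approx 11998.0$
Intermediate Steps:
$C{\left(n,L \right)} = - \frac{n}{8}$ ($C{\left(n,L \right)} = \frac{0 - n}{8} = \frac{\left(-1\right) n}{8} = - \frac{n}{8}$)
$140 \cdot 85 + \left(\frac{53}{30} + \frac{48}{C{\left(-4,9 \right)}}\right) = 140 \cdot 85 + \left(\frac{53}{30} + \frac{48}{\left(- \frac{1}{8}\right) \left(-4\right)}\right) = 11900 + \left(53 \cdot \frac{1}{30} + 48 \frac{1}{\frac{1}{2}}\right) = 11900 + \left(\frac{53}{30} + 48 \cdot 2\right) = 11900 + \left(\frac{53}{30} + 96\right) = 11900 + \frac{2933}{30} = \frac{359933}{30}$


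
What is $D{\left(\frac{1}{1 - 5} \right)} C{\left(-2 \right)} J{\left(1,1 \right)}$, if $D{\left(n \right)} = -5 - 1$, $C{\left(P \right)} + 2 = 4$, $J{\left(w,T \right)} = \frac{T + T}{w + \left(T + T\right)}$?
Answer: $-8$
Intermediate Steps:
$J{\left(w,T \right)} = \frac{2 T}{w + 2 T}$
$C{\left(P \right)} = 2$ ($C{\left(P \right)} = -2 + 4 = 2$)
$D{\left(n \right)} = -6$ ($D{\left(n \right)} = -5 - 1 = -6$)
$D{\left(\frac{1}{1 - 5} \right)} C{\left(-2 \right)} J{\left(1,1 \right)} = \left(-6\right) 2 \cdot 2 \cdot 1 \frac{1}{1 + 2 \cdot 1} = - 12 \cdot 2 \cdot 1 \frac{1}{1 + 2} = - 12 \cdot 2 \cdot 1 \cdot \frac{1}{3} = \left(-12\right) \frac{2}{3} = -8$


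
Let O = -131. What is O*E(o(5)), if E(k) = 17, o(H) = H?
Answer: -2227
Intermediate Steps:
O*E(o(5)) = -131*17 = -2227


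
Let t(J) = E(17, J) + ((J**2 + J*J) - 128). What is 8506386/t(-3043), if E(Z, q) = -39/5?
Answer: 14177310/30865937 ≈ 0.45932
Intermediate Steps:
E(Z, q) = -39/5 (E(Z, q) = -39*1/5 = -39/5)
t(J) = -679/5 + 2*J**2 (t(J) = -39/5 + ((J**2 + J*J) - 128) = -39/5 + ((J**2 + J**2) - 128) = -39/5 + (2*J**2 - 128) = -39/5 + (-128 + 2*J**2) = -679/5 + 2*J**2)
8506386/t(-3043) = 8506386/(-679/5 + 2*(-3043)**2) = 8506386/(-679/5 + 2*9259849) = 8506386/(-679/5 + 18519698) = 8506386/(92597811/5) = 8506386*(5/92597811) = 14177310/30865937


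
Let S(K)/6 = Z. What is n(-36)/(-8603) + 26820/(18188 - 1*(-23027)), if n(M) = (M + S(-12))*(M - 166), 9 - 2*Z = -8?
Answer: 71122782/70914529 ≈ 1.0029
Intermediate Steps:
Z = 17/2 (Z = 9/2 - ½*(-8) = 9/2 + 4 = 17/2 ≈ 8.5000)
S(K) = 51 (S(K) = 6*(17/2) = 51)
n(M) = (-166 + M)*(51 + M) (n(M) = (M + 51)*(M - 166) = (51 + M)*(-166 + M) = (-166 + M)*(51 + M))
n(-36)/(-8603) + 26820/(18188 - 1*(-23027)) = (-8466 + (-36)² - 115*(-36))/(-8603) + 26820/(18188 - 1*(-23027)) = (-8466 + 1296 + 4140)*(-1/8603) + 26820/(18188 + 23027) = -3030*(-1/8603) + 26820/41215 = 3030/8603 + 26820*(1/41215) = 3030/8603 + 5364/8243 = 71122782/70914529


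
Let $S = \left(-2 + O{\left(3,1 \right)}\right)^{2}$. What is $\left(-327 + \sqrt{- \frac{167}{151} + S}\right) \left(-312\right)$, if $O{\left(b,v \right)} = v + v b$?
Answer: $102024 - \frac{312 \sqrt{65987}}{151} \approx 1.0149 \cdot 10^{5}$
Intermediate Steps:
$O{\left(b,v \right)} = v + b v$
$S = 4$ ($S = \left(-2 + 1 \left(1 + 3\right)\right)^{2} = \left(-2 + 1 \cdot 4\right)^{2} = \left(-2 + 4\right)^{2} = 2^{2} = 4$)
$\left(-327 + \sqrt{- \frac{167}{151} + S}\right) \left(-312\right) = \left(-327 + \sqrt{- \frac{167}{151} + 4}\right) \left(-312\right) = \left(-327 + \sqrt{\frac{437}{151}}\right) \left(-312\right) = \left(-327 + \frac{\sqrt{65987}}{151}\right) \left(-312\right) = 102024 - \frac{312 \sqrt{65987}}{151}$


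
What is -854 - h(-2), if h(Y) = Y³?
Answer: -846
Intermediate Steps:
-854 - h(-2) = -854 - 1*(-2)³ = -854 - 1*(-8) = -854 + 8 = -846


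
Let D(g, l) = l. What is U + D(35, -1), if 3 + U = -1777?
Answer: -1781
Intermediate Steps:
U = -1780 (U = -3 - 1777 = -1780)
U + D(35, -1) = -1780 - 1 = -1781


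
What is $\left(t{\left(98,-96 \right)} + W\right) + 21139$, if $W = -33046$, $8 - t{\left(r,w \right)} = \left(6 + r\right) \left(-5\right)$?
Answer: $-11379$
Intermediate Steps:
$t{\left(r,w \right)} = 38 + 5 r$ ($t{\left(r,w \right)} = 8 - \left(6 + r\right) \left(-5\right) = 8 - \left(-30 - 5 r\right) = 8 + \left(30 + 5 r\right) = 38 + 5 r$)
$\left(t{\left(98,-96 \right)} + W\right) + 21139 = \left(\left(38 + 5 \cdot 98\right) - 33046\right) + 21139 = \left(\left(38 + 490\right) - 33046\right) + 21139 = \left(528 - 33046\right) + 21139 = -32518 + 21139 = -11379$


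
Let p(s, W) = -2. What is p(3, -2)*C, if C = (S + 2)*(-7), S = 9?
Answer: 154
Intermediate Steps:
C = -77 (C = (9 + 2)*(-7) = 11*(-7) = -77)
p(3, -2)*C = -2*(-77) = 154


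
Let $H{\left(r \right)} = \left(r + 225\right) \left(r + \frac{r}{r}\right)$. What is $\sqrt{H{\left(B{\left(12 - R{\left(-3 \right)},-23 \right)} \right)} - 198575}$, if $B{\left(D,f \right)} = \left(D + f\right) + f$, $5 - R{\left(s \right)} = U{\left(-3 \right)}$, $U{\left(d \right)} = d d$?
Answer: $i \sqrt{204230} \approx 451.92 i$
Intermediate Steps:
$U{\left(d \right)} = d^{2}$
$R{\left(s \right)} = -4$ ($R{\left(s \right)} = 5 - \left(-3\right)^{2} = 5 - 9 = -4$)
$B{\left(D,f \right)} = D + 2 f$
$H{\left(r \right)} = \left(1 + r\right) \left(225 + r\right)$ ($H{\left(r \right)} = \left(225 + r\right) \left(r + 1\right) = \left(225 + r\right) \left(1 + r\right) = \left(1 + r\right) \left(225 + r\right)$)
$\sqrt{H{\left(B{\left(12 - R{\left(-3 \right)},-23 \right)} \right)} - 198575} = \sqrt{\left(225 + \left(\left(12 - -4\right) + 2 \left(-23\right)\right)^{2} + 226 \left(\left(12 - -4\right) + 2 \left(-23\right)\right)\right) - 198575} = \sqrt{\left(225 + \left(\left(12 + 4\right) - 46\right)^{2} + 226 \left(\left(12 + 4\right) - 46\right)\right) - 198575} = \sqrt{\left(225 + \left(16 - 46\right)^{2} + 226 \left(16 - 46\right)\right) - 198575} = \sqrt{\left(225 + \left(-30\right)^{2} + 226 \left(-30\right)\right) - 198575} = \sqrt{\left(225 + 900 - 6780\right) - 198575} = \sqrt{-5655 - 198575} = \sqrt{-204230} = i \sqrt{204230}$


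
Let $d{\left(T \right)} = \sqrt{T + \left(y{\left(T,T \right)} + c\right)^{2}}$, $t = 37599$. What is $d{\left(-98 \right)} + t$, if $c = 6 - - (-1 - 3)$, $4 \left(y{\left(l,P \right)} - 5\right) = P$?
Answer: $37599 + \frac{7 \sqrt{17}}{2} \approx 37613.0$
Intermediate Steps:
$y{\left(l,P \right)} = 5 + \frac{P}{4}$
$c = 2$ ($c = 6 - \left(-1\right) \left(-4\right) = 6 - 4 = 2$)
$d{\left(T \right)} = \sqrt{T + \left(7 + \frac{T}{4}\right)^{2}}$ ($d{\left(T \right)} = \sqrt{T + \left(\left(5 + \frac{T}{4}\right) + 2\right)^{2}} = \sqrt{T + \left(7 + \frac{T}{4}\right)^{2}}$)
$d{\left(-98 \right)} + t = \frac{\sqrt{\left(28 - 98\right)^{2} + 16 \left(-98\right)}}{4} + 37599 = \frac{\sqrt{\left(-70\right)^{2} - 1568}}{4} + 37599 = \frac{\sqrt{4900 - 1568}}{4} + 37599 = \frac{\sqrt{3332}}{4} + 37599 = \frac{14 \sqrt{17}}{4} + 37599 = \frac{7 \sqrt{17}}{2} + 37599 = 37599 + \frac{7 \sqrt{17}}{2}$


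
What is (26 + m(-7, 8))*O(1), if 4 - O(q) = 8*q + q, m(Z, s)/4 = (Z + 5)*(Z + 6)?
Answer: -170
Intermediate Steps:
m(Z, s) = 4*(5 + Z)*(6 + Z) (m(Z, s) = 4*((Z + 5)*(Z + 6)) = 4*((5 + Z)*(6 + Z)) = 4*(5 + Z)*(6 + Z))
O(q) = 4 - 9*q (O(q) = 4 - (8*q + q) = 4 - 9*q)
(26 + m(-7, 8))*O(1) = (26 + (120 + 4*(-7)² + 44*(-7)))*(4 - 9*1) = (26 + (120 + 4*49 - 308))*(4 - 9) = (26 + (120 + 196 - 308))*(-5) = (26 + 8)*(-5) = 34*(-5) = -170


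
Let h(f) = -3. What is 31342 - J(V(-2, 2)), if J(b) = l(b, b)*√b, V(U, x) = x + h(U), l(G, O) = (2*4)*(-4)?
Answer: 31342 + 32*I ≈ 31342.0 + 32.0*I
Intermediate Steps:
l(G, O) = -32 (l(G, O) = 8*(-4) = -32)
V(U, x) = -3 + x (V(U, x) = x - 3 = -3 + x)
J(b) = -32*√b
31342 - J(V(-2, 2)) = 31342 - (-32)*√(-3 + 2) = 31342 - (-32)*√(-1) = 31342 - (-32)*I = 31342 + 32*I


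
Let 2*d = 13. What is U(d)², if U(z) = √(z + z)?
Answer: 13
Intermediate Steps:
d = 13/2 (d = (½)*13 = 13/2 ≈ 6.5000)
U(z) = √2*√z (U(z) = √(2*z) = √2*√z)
U(d)² = (√2*√(13/2))² = (√2*(√26/2))² = (√13)² = 13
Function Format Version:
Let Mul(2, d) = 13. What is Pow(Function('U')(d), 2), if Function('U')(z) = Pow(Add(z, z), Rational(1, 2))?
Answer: 13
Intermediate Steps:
d = Rational(13, 2) (d = Mul(Rational(1, 2), 13) = Rational(13, 2) ≈ 6.5000)
Function('U')(z) = Mul(Pow(2, Rational(1, 2)), Pow(z, Rational(1, 2))) (Function('U')(z) = Pow(Mul(2, z), Rational(1, 2)) = Mul(Pow(2, Rational(1, 2)), Pow(z, Rational(1, 2))))
Pow(Function('U')(d), 2) = Pow(Mul(Pow(2, Rational(1, 2)), Pow(Rational(13, 2), Rational(1, 2))), 2) = Pow(Mul(Pow(2, Rational(1, 2)), Mul(Rational(1, 2), Pow(26, Rational(1, 2)))), 2) = Pow(Pow(13, Rational(1, 2)), 2) = 13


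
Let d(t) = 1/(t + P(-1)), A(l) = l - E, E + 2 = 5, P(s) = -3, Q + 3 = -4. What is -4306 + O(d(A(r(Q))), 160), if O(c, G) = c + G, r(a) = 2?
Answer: -16585/4 ≈ -4146.3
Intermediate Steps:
Q = -7 (Q = -3 - 4 = -7)
E = 3 (E = -2 + 5 = 3)
A(l) = -3 + l (A(l) = l - 1*3 = l - 3 = -3 + l)
d(t) = 1/(-3 + t) (d(t) = 1/(t - 3) = 1/(-3 + t))
O(c, G) = G + c
-4306 + O(d(A(r(Q))), 160) = -4306 + (160 + 1/(-3 + (-3 + 2))) = -4306 + (160 + 1/(-3 - 1)) = -4306 + (160 + 1/(-4)) = -4306 + (160 - ¼) = -4306 + 639/4 = -16585/4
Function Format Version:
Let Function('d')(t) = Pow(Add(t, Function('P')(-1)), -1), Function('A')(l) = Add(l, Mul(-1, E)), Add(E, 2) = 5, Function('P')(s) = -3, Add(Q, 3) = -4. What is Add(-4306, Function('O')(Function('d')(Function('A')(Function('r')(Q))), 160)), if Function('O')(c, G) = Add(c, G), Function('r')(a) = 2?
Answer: Rational(-16585, 4) ≈ -4146.3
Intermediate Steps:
Q = -7 (Q = Add(-3, -4) = -7)
E = 3 (E = Add(-2, 5) = 3)
Function('A')(l) = Add(-3, l) (Function('A')(l) = Add(l, Mul(-1, 3)) = Add(l, -3) = Add(-3, l))
Function('d')(t) = Pow(Add(-3, t), -1) (Function('d')(t) = Pow(Add(t, -3), -1) = Pow(Add(-3, t), -1))
Function('O')(c, G) = Add(G, c)
Add(-4306, Function('O')(Function('d')(Function('A')(Function('r')(Q))), 160)) = Add(-4306, Add(160, Pow(Add(-3, Add(-3, 2)), -1))) = Add(-4306, Add(160, Pow(Add(-3, -1), -1))) = Add(-4306, Add(160, Pow(-4, -1))) = Add(-4306, Add(160, Rational(-1, 4))) = Add(-4306, Rational(639, 4)) = Rational(-16585, 4)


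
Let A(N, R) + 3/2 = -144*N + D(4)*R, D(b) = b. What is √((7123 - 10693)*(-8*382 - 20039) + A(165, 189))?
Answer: 3*√36633842/2 ≈ 9078.9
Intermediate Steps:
A(N, R) = -3/2 - 144*N + 4*R (A(N, R) = -3/2 + (-144*N + 4*R) = -3/2 - 144*N + 4*R)
√((7123 - 10693)*(-8*382 - 20039) + A(165, 189)) = √((7123 - 10693)*(-8*382 - 20039) + (-3/2 - 144*165 + 4*189)) = √(-3570*(-3056 - 20039) + (-3/2 - 23760 + 756)) = √(-3570*(-23095) - 46011/2) = √(82449150 - 46011/2) = √(164852289/2) = 3*√36633842/2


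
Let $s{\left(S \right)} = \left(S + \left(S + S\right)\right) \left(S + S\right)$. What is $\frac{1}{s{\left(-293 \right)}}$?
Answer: $\frac{1}{515094} \approx 1.9414 \cdot 10^{-6}$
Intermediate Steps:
$s{\left(S \right)} = 6 S^{2}$ ($s{\left(S \right)} = \left(S + 2 S\right) 2 S = 3 S 2 S = 6 S^{2}$)
$\frac{1}{s{\left(-293 \right)}} = \frac{1}{6 \left(-293\right)^{2}} = \frac{1}{6 \cdot 85849} = \frac{1}{515094}$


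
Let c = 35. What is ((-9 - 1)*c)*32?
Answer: -11200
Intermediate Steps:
((-9 - 1)*c)*32 = ((-9 - 1)*35)*32 = -10*35*32 = -350*32 = -11200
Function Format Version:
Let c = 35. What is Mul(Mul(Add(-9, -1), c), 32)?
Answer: -11200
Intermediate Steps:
Mul(Mul(Add(-9, -1), c), 32) = Mul(Mul(Add(-9, -1), 35), 32) = Mul(Mul(-10, 35), 32) = Mul(-350, 32) = -11200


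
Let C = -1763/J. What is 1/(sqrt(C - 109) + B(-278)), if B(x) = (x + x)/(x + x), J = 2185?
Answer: 2185/242113 - 2*I*sqrt(131060670)/242113 ≈ 0.0090247 - 0.094569*I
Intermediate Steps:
B(x) = 1 (B(x) = (2*x)/((2*x)) = (2*x)*(1/(2*x)) = 1)
C = -1763/2185 ≈ -0.80686
1/(sqrt(C - 109) + B(-278)) = 1/(sqrt(-1763/2185 - 109) + 1) = 1/(sqrt(-239928/2185) + 1) = 1/(2*I*sqrt(131060670)/2185 + 1) = 1/(1 + 2*I*sqrt(131060670)/2185)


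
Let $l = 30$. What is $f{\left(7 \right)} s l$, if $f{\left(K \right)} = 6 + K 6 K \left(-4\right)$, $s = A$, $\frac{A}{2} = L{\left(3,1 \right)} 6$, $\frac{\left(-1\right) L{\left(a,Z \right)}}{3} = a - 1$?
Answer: $2527200$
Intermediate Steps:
$L{\left(a,Z \right)} = 3 - 3 a$ ($L{\left(a,Z \right)} = - 3 \left(a - 1\right) = - 3 \left(-1 + a\right) = 3 - 3 a$)
$A = -72$ ($A = 2 \left(3 - 9\right) 6 = 2 \left(\left(-6\right) 6\right) = 2 \left(-36\right) = -72$)
$s = -72$
$f{\left(K \right)} = 6 - 24 K^{2}$ ($f{\left(K \right)} = 6 + K \left(- 24 K\right) = 6 - 24 K^{2}$)
$f{\left(7 \right)} s l = \left(6 - 24 \cdot 7^{2}\right) \left(-72\right) 30 = \left(6 - 1176\right) \left(-72\right) 30 = \left(-1170\right) \left(-72\right) 30 = 84240 \cdot 30 = 2527200$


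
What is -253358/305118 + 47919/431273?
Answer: -2057511202/2860633809 ≈ -0.71925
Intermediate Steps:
-253358/305118 + 47919/431273 = -253358*1/305118 + 47919*(1/431273) = -126679/152559 + 47919/431273 = -2057511202/2860633809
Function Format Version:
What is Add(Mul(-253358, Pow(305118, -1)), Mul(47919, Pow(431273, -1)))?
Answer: Rational(-2057511202, 2860633809) ≈ -0.71925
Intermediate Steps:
Add(Mul(-253358, Pow(305118, -1)), Mul(47919, Pow(431273, -1))) = Add(Mul(-253358, Rational(1, 305118)), Mul(47919, Rational(1, 431273))) = Add(Rational(-126679, 152559), Rational(47919, 431273)) = Rational(-2057511202, 2860633809)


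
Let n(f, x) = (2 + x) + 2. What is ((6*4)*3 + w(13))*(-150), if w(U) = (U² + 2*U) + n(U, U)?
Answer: -42600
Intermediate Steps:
n(f, x) = 4 + x
w(U) = 4 + U² + 3*U (w(U) = (U² + 2*U) + (4 + U) = 4 + U² + 3*U)
((6*4)*3 + w(13))*(-150) = ((6*4)*3 + (4 + 13² + 3*13))*(-150) = (24*3 + (4 + 169 + 39))*(-150) = (72 + 212)*(-150) = 284*(-150) = -42600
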